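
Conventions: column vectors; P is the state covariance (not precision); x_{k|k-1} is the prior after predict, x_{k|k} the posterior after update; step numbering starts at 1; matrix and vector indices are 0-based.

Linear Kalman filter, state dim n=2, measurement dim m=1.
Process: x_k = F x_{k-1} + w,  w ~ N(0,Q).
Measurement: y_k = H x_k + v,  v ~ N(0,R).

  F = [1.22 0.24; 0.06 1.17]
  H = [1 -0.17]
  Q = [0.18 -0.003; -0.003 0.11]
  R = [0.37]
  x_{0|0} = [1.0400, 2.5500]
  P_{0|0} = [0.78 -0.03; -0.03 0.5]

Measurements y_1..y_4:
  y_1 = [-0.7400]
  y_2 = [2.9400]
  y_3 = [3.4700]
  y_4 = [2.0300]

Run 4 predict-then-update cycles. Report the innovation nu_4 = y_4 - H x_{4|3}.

step 1: x^-=[1.8808, 3.0459]  P^-=[1.3522 0.1512; 0.1512 0.7930]  S=[1.6937]  K=[0.7832; 0.0097]  nu=[-2.1030]  x^+=[0.2338, 3.0255]  P^+=[0.3133 0.1384; 0.1384 0.7929]
step 2: x^-=[1.0113, 3.5539]  P^-=[0.7730 0.4421; 0.4421 1.2159]  S=[1.0279]  K=[0.6790; 0.2290]  nu=[2.5329]  x^+=[2.7310, 4.1339]  P^+=[0.2992 0.2823; 0.2823 1.1620]
step 3: x^-=[4.3240, 5.0005]  P^-=[0.8576 0.7522; 0.7522 1.7414]  S=[1.0221]  K=[0.7139; 0.4463]  nu=[-0.0039]  x^+=[4.3212, 4.9988]  P^+=[0.3367 0.4266; 0.4266 1.5379]
step 4: x^-=[6.4716, 6.1079]  P^-=[1.0194 1.0685; 1.0685 2.2763]  S=[1.0919]  K=[0.7673; 0.6241]  nu=[-3.4032]  x^+=[3.8604, 3.9838]  P^+=[0.3766 0.5456; 0.5456 1.8509]

innov = [-3.4032]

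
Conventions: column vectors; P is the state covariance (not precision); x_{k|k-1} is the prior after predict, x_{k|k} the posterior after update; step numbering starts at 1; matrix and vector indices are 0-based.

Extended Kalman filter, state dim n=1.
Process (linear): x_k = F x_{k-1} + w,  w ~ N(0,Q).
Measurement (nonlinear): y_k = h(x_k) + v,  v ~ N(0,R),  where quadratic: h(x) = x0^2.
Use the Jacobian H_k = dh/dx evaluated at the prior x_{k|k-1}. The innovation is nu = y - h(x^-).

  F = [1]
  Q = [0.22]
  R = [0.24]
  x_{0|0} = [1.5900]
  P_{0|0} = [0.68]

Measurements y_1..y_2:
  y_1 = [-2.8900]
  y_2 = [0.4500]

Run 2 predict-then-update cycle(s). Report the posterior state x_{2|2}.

step 1: x^-=[1.5900]  P^-=[0.9000]  H_jac=[3.1800]  S=[9.3412]  K=[0.3064]  nu=[-5.4181]  x^+=[-0.0700]  P^+=[0.0231]
step 2: x^-=[-0.0700]  P^-=[0.2431]  H_jac=[-0.1401]  S=[0.2448]  K=[-0.1391]  nu=[0.4451]  x^+=[-0.1320]  P^+=[0.2384]

x_post = [-0.1320]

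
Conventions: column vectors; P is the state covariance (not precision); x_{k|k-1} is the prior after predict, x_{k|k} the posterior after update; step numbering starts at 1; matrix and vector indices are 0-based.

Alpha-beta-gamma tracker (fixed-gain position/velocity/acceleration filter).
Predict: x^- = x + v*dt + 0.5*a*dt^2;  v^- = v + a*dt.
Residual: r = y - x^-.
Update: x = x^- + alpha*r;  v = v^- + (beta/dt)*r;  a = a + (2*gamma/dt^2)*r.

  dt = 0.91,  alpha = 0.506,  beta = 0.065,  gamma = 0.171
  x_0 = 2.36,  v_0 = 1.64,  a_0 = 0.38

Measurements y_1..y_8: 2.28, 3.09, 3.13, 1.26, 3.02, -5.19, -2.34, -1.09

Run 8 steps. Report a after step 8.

a_post = 4.7728

step 1: x_pred=4.0097  r=-1.7297  x^+=3.1345  v^+=1.8622  a^+=-0.3344
step 2: x_pred=4.6907  r=-1.6007  x^+=3.8807  v^+=1.4436  a^+=-0.9954
step 3: x_pred=4.7823  r=-1.6523  x^+=3.9462  v^+=0.4198  a^+=-1.6778
step 4: x_pred=3.6335  r=-2.3735  x^+=2.4325  v^+=-1.2766  a^+=-2.6581
step 5: x_pred=0.1702  r=2.8498  x^+=1.6122  v^+=-3.4919  a^+=-1.4811
step 6: x_pred=-2.1787  r=-3.0113  x^+=-3.7024  v^+=-5.0548  a^+=-2.7248
step 7: x_pred=-9.4305  r=7.0905  x^+=-5.8427  v^+=-7.0279  a^+=0.2035
step 8: x_pred=-12.1538  r=11.0638  x^+=-6.5555  v^+=-6.0524  a^+=4.7728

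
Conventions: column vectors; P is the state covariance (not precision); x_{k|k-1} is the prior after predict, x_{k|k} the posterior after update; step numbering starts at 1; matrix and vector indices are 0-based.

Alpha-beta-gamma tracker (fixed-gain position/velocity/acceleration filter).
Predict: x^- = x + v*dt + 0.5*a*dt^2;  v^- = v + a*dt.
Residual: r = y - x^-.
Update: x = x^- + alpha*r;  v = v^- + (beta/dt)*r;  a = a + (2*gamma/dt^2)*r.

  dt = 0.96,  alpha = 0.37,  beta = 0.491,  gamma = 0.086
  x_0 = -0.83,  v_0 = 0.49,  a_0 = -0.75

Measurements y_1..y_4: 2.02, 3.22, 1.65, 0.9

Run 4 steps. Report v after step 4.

step 1: x_pred=-0.7052  r=2.7252  x^+=0.3031  v^+=1.1638  a^+=-0.2414
step 2: x_pred=1.3092  r=1.9108  x^+=2.0162  v^+=1.9094  a^+=0.1152
step 3: x_pred=3.9023  r=-2.2523  x^+=3.0689  v^+=0.8681  a^+=-0.3051
step 4: x_pred=3.7617  r=-2.8617  x^+=2.7029  v^+=-0.8885  a^+=-0.8392

v_post = -0.8885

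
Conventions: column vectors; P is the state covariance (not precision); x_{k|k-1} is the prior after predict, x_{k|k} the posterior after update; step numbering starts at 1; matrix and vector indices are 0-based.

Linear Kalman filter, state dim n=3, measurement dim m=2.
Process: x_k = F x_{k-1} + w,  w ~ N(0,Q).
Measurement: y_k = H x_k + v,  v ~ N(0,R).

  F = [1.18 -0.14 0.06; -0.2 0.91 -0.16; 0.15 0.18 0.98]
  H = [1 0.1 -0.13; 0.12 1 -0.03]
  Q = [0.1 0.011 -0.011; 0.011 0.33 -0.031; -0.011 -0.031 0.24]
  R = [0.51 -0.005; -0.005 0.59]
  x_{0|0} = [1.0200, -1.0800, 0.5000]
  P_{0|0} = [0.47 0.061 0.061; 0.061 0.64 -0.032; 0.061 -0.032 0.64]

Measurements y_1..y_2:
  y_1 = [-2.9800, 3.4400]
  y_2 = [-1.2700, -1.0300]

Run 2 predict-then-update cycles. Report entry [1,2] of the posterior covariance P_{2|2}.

step 1: x^-=[1.3848, -1.2668, 0.4486]  P^-=[0.7583 -0.1351 0.1805; -0.1351 0.8862 -0.0755; 0.1805 -0.0755 0.8959]  S=[1.2203 0.0432; 0.0432 1.4587]  K=[0.5929 -0.0515; -0.0513 0.5995; 0.0483 -0.0568]  nu=[-4.1798, 4.5541]  x^+=[-1.3281, 1.6775, -0.0119]  P^+=[0.3281 -0.0684 0.1429; -0.0684 0.3614 -0.0242; 0.1429 -0.0242 0.8886]
step 2: x^-=[-1.8027, 1.7940, 0.0911]  P^-=[0.6103 -0.2270 0.2467; -0.2270 0.7063 -0.1802; 0.2467 -0.1802 1.1423]  S=[1.0419 -0.0736; -0.0736 1.2607]  K=[0.5264 -0.0971; -0.0896 0.5377; 0.0668 -0.1427]  nu=[0.3651, -2.6050]  x^+=[-1.3577, 0.3606, 0.4873]  P^+=[0.3022 -0.0906 0.1865; -0.0906 0.3263 -0.0736; 0.1865 -0.0736 1.1105]

P_post[1,2] = -0.0736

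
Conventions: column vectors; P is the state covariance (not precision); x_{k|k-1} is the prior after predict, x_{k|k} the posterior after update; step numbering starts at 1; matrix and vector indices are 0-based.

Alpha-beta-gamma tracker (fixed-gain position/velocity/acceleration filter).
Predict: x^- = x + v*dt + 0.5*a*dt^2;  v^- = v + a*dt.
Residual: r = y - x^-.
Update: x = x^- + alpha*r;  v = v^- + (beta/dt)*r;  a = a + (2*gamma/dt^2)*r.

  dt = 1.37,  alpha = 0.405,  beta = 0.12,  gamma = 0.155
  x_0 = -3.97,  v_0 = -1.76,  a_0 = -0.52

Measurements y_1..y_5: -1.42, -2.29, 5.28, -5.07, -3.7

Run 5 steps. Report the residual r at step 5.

step 1: x_pred=-6.8692  r=5.4492  x^+=-4.6623  v^+=-1.9951  a^+=0.3800
step 2: x_pred=-7.0389  r=4.7489  x^+=-5.1156  v^+=-1.0585  a^+=1.1644
step 3: x_pred=-5.4730  r=10.7530  x^+=-1.1181  v^+=1.4786  a^+=2.9404
step 4: x_pred=3.6670  r=-8.7370  x^+=0.1285  v^+=4.7417  a^+=1.4974
step 5: x_pred=8.0298  r=-11.7298  x^+=3.2792  v^+=5.7656  a^+=-0.4400

resid = -11.7298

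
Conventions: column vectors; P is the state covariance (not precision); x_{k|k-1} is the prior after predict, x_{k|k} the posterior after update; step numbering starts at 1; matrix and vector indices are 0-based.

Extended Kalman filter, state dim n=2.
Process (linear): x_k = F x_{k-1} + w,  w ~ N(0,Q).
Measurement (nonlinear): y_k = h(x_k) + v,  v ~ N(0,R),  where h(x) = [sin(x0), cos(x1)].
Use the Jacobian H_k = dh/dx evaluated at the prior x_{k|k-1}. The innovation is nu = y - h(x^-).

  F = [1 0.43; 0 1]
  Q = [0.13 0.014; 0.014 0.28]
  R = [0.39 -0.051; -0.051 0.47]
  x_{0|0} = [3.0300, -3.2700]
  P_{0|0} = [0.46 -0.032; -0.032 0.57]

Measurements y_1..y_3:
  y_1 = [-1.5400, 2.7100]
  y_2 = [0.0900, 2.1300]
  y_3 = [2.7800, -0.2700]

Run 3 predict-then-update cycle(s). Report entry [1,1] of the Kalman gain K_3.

K[1,1] = -0.4715

step 1: x^-=[1.6239, -3.2700]  P^-=[0.6679 0.2271; 0.2271 0.8500]  H_jac=[-0.0531 0.0000; 0.0000 -0.1281]  S=[0.3919 -0.0495; -0.0495 0.4839]  K=[-0.0993 -0.0702; -0.0599 -0.2310]  nu=[-2.5386, 3.7018]  x^+=[1.6160, -3.9732]  P^+=[0.6623 0.2183; 0.2183 0.8241]
step 2: x^-=[-0.0924, -3.9732]  P^-=[1.1324 0.5866; 0.5866 1.1041]  H_jac=[0.9957 0.0000; 0.0000 -0.7390]  S=[1.5127 -0.4827; -0.4827 1.0730]  K=[0.7198 -0.0803; 0.1676 -0.6851]  nu=[0.1823, 2.8037]  x^+=[-0.1862, -5.8634]  P^+=[0.2860 0.1007; 0.1007 0.4473]
step 3: x^-=[-2.7075, -5.8634]  P^-=[0.5853 0.3070; 0.3070 0.7273]  H_jac=[-0.9072 0.0000; 0.0000 -0.4076]  S=[0.8718 0.0625; 0.0625 0.5908]  K=[-0.5985 -0.1485; -0.2857 -0.4715]  nu=[3.2006, -1.1832]  x^+=[-4.4474, -6.2200]  P^+=[0.2489 0.0963; 0.0963 0.5079]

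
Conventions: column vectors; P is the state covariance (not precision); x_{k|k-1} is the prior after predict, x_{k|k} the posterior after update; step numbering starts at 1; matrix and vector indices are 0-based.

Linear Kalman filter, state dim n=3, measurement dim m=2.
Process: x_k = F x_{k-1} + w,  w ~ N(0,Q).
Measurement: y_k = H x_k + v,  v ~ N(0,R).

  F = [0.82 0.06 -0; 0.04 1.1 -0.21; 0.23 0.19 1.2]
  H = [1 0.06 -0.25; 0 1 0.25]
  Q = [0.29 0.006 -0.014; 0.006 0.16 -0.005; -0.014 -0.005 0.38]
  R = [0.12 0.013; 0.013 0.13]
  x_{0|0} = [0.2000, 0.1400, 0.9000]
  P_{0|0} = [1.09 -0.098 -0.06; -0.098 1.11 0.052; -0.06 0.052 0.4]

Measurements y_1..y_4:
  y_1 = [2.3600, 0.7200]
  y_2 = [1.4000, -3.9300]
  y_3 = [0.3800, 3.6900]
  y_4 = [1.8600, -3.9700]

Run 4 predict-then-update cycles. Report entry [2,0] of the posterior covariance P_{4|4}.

step 1: x^-=[0.1724, -0.0270, 1.1526]  P^-=[1.0173 0.0361 0.1323; 0.0361 1.4908 0.1773; 0.1323 0.1773 1.0358]  S=[1.1402 0.0652; 0.0652 1.7742]  K=[0.8646 0.0072; 0.0218 0.8645; -0.1160 0.2501]  nu=[2.4774, 0.4588]  x^+=[2.3177, 0.4236, 0.9799]  P^+=[0.1639 -0.0452 0.2295; -0.0452 0.1620 -0.1973; 0.2295 -0.1973 0.9132]
step 2: x^-=[1.9260, 0.3529, 1.7895]  P^-=[0.3964 -0.0558 0.2227; -0.0558 0.4799 -0.4642; 0.2227 -0.4642 1.7423]  S=[0.5229 0.0418; 0.0418 0.4867]  K=[0.6497 -0.0562; 0.1112 0.7380; -0.4589 -0.0193]  nu=[-0.0998, -4.7303]  x^+=[2.1268, -3.1492, 1.9267]  P^+=[0.1772 -0.0932 0.3775; -0.0932 0.2015 -0.4163; 0.3775 -0.4163 1.6313]
step 3: x^-=[1.5550, -3.7836, 2.2028]  P^-=[0.4007 -0.1190 0.3474; -0.1190 0.6538 -0.9296; 0.3474 -0.9296 2.7560]  S=[0.5352 0.0663; 0.0663 0.4912]  K=[0.5910 -0.1452; 0.1820 0.8332; -0.6934 -0.3963]  nu=[-0.3973, 6.9229]  x^+=[0.3151, 1.9125, -0.2650]  P^+=[0.2148 -0.1480 0.5473; -0.1480 0.2749 -0.6568; 0.5473 -0.6568 2.3851]
step 4: x^-=[0.3731, 2.1720, 0.1178]  P^-=[0.4208 -0.1887 0.4958; -0.1887 0.8794 -1.4261; 0.4958 -1.4261 3.8255]  S=[0.5553 0.0971; 0.0971 0.5354]  K=[0.5529 -0.2211; 0.2340 0.9341; -0.8572 -0.7219]  nu=[1.3860, -6.1715]  x^+=[2.5041, -3.2685, 3.3851]  P^+=[0.2486 -0.1950 0.6939; -0.1950 0.3394 -0.8596; 0.6939 -0.8596 3.0182]

P_post[2,0] = 0.6939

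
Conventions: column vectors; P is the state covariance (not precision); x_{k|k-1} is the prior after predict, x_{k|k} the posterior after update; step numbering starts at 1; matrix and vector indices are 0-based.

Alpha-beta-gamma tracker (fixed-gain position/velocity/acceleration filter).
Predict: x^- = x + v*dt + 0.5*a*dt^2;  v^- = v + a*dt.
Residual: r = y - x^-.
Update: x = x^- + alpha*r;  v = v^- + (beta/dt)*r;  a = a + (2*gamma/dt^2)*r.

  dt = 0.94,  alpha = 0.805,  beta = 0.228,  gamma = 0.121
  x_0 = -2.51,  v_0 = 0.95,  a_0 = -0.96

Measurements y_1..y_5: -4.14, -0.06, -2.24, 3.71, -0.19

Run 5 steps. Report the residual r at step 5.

step 1: x_pred=-2.0411  r=-2.0989  x^+=-3.7307  v^+=-0.4615  a^+=-1.5348
step 2: x_pred=-4.8426  r=4.7826  x^+=-0.9926  v^+=-0.7442  a^+=-0.2250
step 3: x_pred=-1.7916  r=-0.4484  x^+=-2.1526  v^+=-1.0645  a^+=-0.3478
step 4: x_pred=-3.3068  r=7.0168  x^+=2.3417  v^+=0.3106  a^+=1.5740
step 5: x_pred=3.3290  r=-3.5190  x^+=0.4962  v^+=0.9365  a^+=0.6102

resid = -3.5190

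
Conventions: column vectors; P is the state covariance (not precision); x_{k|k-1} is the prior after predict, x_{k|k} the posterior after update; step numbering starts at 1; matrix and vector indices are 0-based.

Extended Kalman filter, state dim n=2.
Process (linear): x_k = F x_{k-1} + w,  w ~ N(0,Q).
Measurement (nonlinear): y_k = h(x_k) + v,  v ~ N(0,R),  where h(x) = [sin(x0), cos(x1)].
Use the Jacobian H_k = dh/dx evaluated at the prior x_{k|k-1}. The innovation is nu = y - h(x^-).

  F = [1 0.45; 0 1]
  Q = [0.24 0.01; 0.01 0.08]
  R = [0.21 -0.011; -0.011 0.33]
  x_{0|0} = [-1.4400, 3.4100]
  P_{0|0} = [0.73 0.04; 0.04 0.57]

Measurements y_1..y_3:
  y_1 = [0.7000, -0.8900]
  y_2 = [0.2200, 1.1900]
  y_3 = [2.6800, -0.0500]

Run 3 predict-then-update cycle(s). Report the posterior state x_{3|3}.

x_post = [7.7967, 5.3895]

step 1: x^-=[0.0945, 3.4100]  P^-=[1.1214 0.3065; 0.3065 0.6500]  H_jac=[0.9955 0.0000; 0.0000 0.2652]  S=[1.3214 0.0699; 0.0699 0.3757]  K=[0.8417 0.0597; 0.2087 0.4200]  nu=[0.6056, 0.0742]  x^+=[0.6087, 3.5675]  P^+=[0.1769 0.0394; 0.0394 0.5139]
step 2: x^-=[2.2141, 3.5675]  P^-=[0.5564 0.2806; 0.2806 0.5939]  H_jac=[-0.5998 0.0000; 0.0000 0.4132]  S=[0.4102 -0.0806; -0.0806 0.4314]  K=[-0.7898 0.1213; -0.3101 0.5110]  nu=[-0.5801, 2.1006]  x^+=[2.9271, 4.8208]  P^+=[0.2787 0.1179; 0.1179 0.4163]
step 3: x^-=[5.0965, 4.8208]  P^-=[0.7092 0.3153; 0.3153 0.4963]  H_jac=[0.3747 0.0000; 0.0000 0.9941]  S=[0.3096 0.1064; 0.1064 0.8205]  K=[0.7610 0.2833; 0.1830 0.5776]  nu=[3.6071, -0.1582]  x^+=[7.7967, 5.3895]  P^+=[0.4182 0.0856; 0.0856 0.1897]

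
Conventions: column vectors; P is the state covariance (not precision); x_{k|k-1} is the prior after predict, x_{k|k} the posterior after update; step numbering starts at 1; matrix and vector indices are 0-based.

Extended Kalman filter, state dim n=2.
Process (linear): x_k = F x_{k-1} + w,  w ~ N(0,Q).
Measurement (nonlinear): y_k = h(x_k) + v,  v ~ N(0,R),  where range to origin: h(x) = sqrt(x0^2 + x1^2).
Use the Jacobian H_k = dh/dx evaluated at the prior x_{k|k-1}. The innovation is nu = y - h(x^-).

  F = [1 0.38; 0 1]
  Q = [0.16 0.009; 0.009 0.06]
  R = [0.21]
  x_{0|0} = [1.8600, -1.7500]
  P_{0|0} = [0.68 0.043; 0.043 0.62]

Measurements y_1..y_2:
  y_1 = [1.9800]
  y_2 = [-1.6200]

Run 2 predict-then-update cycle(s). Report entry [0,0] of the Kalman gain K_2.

K[0,0] = -0.4726

step 1: x^-=[1.1950, -1.7500]  P^-=[0.9622 0.2876; 0.2876 0.6800]  H_jac=[0.5639 -0.8258]  S=[0.7119]  K=[0.4286; -0.5610]  nu=[-0.1391]  x^+=[1.1354, -1.6720]  P^+=[0.8314 0.4588; 0.4588 0.4559]
step 2: x^-=[0.5000, -1.6720]  P^-=[1.4059 0.6410; 0.6410 0.5159]  H_jac=[0.2865 -0.9581]  S=[0.4471]  K=[-0.4726; -0.6948]  nu=[-3.3651]  x^+=[2.0905, 0.6662]  P^+=[1.3061 0.4942; 0.4942 0.3001]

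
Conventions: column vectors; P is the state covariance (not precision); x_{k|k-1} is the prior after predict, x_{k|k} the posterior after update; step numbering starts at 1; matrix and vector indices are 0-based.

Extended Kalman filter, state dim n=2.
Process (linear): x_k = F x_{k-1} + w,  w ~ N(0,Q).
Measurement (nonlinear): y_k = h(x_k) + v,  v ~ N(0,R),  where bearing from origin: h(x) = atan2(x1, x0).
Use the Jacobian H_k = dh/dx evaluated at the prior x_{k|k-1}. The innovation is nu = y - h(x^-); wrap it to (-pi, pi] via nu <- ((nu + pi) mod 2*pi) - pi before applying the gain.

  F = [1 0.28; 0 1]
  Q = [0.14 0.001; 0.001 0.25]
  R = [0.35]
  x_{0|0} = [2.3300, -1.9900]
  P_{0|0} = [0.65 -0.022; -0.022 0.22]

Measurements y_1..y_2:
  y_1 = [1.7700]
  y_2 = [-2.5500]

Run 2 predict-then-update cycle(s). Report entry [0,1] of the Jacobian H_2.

H_jac[0,1] = 0.2997

step 1: x^-=[1.7728, -1.9900]  P^-=[0.7949 0.0406; 0.0406 0.4700]  H_jac=[0.2802 0.2496]  S=[0.4474]  K=[0.5205; 0.2876]  nu=[2.6131]  x^+=[3.1329, -1.2384]  P^+=[0.6737 -0.0264; -0.0264 0.4330]
step 2: x^-=[2.7861, -1.2384]  P^-=[0.8329 0.0959; 0.0959 0.6830]  H_jac=[0.1332 0.2997]  S=[0.4338]  K=[0.3220; 0.5013]  nu=[-2.1318]  x^+=[2.0997, -2.3071]  P^+=[0.7879 0.0258; 0.0258 0.5740]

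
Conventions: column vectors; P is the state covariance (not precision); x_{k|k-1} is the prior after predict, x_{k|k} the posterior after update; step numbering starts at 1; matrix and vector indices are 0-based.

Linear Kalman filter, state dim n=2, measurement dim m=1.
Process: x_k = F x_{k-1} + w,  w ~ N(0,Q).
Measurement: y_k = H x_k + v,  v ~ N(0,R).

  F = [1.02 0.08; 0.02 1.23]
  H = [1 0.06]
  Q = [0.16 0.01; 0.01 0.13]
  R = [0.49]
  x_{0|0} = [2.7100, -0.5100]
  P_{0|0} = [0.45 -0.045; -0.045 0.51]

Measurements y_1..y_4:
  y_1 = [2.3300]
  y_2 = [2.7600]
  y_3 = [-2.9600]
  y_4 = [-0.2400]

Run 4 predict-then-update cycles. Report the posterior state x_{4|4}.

step 1: x^-=[2.7234, -0.5731]  P^-=[0.6241 0.0128; 0.0128 0.8995]  S=[1.1189]  K=[0.5585; 0.0597]  nu=[-0.3590]  x^+=[2.5229, -0.5945]  P^+=[0.2751 -0.0245; -0.0245 0.8956]
step 2: x^-=[2.5258, -0.6808]  P^-=[0.4480 0.0730; 0.0730 1.4838]  S=[0.9521]  K=[0.4751; 0.1702]  nu=[0.2751]  x^+=[2.6565, -0.6340]  P^+=[0.2331 -0.0040; -0.0040 1.4562]
step 3: x^-=[2.6589, -0.7267]  P^-=[0.4111 0.1530; 0.1530 2.3330]  S=[0.9279]  K=[0.4530; 0.3158]  nu=[-5.5753]  x^+=[0.1334, -2.4873]  P^+=[0.2207 0.0203; 0.0203 2.2405]
step 4: x^-=[-0.0629, -3.0567]  P^-=[0.4073 0.2605; 0.2605 3.5207]  S=[0.9412]  K=[0.4493; 0.5012]  nu=[0.0063]  x^+=[-0.0601, -3.0536]  P^+=[0.2173 0.0485; 0.0485 3.2843]

x_post = [-0.0601, -3.0536]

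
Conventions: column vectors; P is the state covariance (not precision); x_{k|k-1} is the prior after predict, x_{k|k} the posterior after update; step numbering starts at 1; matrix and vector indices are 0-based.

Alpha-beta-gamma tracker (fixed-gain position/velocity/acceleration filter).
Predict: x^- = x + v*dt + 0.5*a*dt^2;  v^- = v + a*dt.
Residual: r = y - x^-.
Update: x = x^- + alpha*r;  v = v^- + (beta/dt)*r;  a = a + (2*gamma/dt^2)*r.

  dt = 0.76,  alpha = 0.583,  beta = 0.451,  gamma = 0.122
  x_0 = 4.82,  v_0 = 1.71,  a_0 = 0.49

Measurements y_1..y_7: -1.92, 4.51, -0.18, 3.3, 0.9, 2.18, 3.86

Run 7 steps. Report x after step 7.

x_post = 3.7553

step 1: x_pred=6.2611  r=-8.1811  x^+=1.4915  v^+=-2.7724  a^+=-2.9660
step 2: x_pred=-1.4721  r=5.9821  x^+=2.0155  v^+=-1.4767  a^+=-0.4389
step 3: x_pred=0.7664  r=-0.9464  x^+=0.2146  v^+=-2.3719  a^+=-0.8387
step 4: x_pred=-1.8302  r=5.1302  x^+=1.1607  v^+=0.0350  a^+=1.3285
step 5: x_pred=1.5710  r=-0.6710  x^+=1.1798  v^+=0.6465  a^+=1.0450
step 6: x_pred=1.9729  r=0.2071  x^+=2.0937  v^+=1.5636  a^+=1.1325
step 7: x_pred=3.6090  r=0.2510  x^+=3.7553  v^+=2.5732  a^+=1.2385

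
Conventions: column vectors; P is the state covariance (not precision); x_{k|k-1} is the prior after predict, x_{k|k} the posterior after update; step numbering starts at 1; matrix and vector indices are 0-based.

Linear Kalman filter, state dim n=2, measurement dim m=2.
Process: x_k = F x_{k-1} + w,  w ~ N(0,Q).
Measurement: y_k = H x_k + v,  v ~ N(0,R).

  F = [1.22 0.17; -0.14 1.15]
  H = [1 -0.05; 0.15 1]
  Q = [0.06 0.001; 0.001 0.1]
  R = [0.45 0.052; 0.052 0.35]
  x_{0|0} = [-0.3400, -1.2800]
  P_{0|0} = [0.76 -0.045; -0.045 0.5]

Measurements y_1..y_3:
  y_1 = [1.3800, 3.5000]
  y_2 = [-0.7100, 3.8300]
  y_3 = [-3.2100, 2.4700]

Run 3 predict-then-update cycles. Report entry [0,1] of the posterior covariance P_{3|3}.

step 1: x^-=[-0.6324, -1.4244]  P^-=[1.1870 -0.0931; -0.0931 0.7906]  S=[1.6483 0.0981; 0.0981 1.1394]  K=[0.7222 0.0124; -0.1217 0.6921]  nu=[1.9412, 5.0193]  x^+=[0.8316, 1.8133]  P^+=[0.3253 -0.0069; -0.0069 0.2370]
step 2: x^-=[1.3228, 1.9689]  P^-=[0.5482 -0.0178; -0.0178 0.4220]  S=[1.0010 0.0955; 0.0955 0.7790]  K=[0.5470 0.0157; -0.0912 0.5495]  nu=[-1.9344, 1.6627]  x^+=[0.2908, 3.0590]  P^+=[0.2468 -0.0031; -0.0031 0.1880]
step 3: x^-=[0.8748, 3.4771]  P^-=[0.4315 -0.0087; -0.0087 0.3545]  S=[0.8833 0.0904; 0.0904 0.7116]  K=[0.4873 0.0169; -0.0817 0.5067]  nu=[-3.9109, -1.1383]  x^+=[-1.0502, 3.2200]  P^+=[0.2201 -0.0018; -0.0018 0.1734]

P_post[0,1] = -0.0018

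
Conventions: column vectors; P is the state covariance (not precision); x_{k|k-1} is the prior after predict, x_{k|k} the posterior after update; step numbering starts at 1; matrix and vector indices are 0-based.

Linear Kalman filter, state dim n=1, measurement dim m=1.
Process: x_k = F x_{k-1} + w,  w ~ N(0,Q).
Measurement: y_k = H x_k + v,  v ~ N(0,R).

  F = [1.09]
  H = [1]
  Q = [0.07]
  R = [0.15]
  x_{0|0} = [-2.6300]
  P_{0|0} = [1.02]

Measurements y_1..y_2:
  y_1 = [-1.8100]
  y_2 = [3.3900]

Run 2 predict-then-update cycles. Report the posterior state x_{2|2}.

x_post = [1.2228]

step 1: x^-=[-2.8667]  P^-=[1.2819]  S=[1.4319]  K=[0.8952]  nu=[1.0567]  x^+=[-1.9207]  P^+=[0.1343]
step 2: x^-=[-2.0936]  P^-=[0.2295]  S=[0.3795]  K=[0.6048]  nu=[5.4836]  x^+=[1.2228]  P^+=[0.0907]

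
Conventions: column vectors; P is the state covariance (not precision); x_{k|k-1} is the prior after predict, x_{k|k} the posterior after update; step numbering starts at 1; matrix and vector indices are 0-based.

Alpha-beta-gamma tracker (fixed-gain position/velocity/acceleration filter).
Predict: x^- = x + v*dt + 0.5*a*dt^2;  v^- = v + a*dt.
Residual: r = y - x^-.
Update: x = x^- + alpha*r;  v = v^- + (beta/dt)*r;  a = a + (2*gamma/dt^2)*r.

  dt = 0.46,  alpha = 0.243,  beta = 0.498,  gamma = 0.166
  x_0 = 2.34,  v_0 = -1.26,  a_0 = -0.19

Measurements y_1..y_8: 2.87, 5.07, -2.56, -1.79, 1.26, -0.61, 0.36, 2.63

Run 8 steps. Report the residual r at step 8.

resid = 1.9928

step 1: x_pred=1.7403  r=1.1297  x^+=2.0148  v^+=-0.1244  a^+=1.5825
step 2: x_pred=2.1250  r=2.9450  x^+=2.8407  v^+=3.7918  a^+=6.2031
step 3: x_pred=5.2412  r=-7.8012  x^+=3.3455  v^+=-1.8004  a^+=-6.0369
step 4: x_pred=1.8786  r=-3.6686  x^+=0.9872  v^+=-8.5490  a^+=-11.7930
step 5: x_pred=-4.1931  r=5.4531  x^+=-2.8680  v^+=-8.0702  a^+=-3.2371
step 6: x_pred=-6.9228  r=6.3128  x^+=-5.3888  v^+=-2.7250  a^+=6.6677
step 7: x_pred=-5.9368  r=6.2968  x^+=-4.4067  v^+=7.1591  a^+=16.5474
step 8: x_pred=0.6372  r=1.9928  x^+=1.1215  v^+=16.9284  a^+=19.6741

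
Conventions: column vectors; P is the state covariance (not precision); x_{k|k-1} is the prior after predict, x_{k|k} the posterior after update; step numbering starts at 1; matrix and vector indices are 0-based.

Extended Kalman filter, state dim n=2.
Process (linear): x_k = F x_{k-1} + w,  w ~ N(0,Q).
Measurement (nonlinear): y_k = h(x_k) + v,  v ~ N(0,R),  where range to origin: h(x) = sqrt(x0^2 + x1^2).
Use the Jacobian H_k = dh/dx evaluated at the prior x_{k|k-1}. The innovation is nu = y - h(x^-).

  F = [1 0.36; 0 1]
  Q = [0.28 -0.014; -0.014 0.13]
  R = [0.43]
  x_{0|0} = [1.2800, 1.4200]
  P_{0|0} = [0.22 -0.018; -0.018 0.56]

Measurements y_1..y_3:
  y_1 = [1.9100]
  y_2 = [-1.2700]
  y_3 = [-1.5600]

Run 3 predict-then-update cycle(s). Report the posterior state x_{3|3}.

step 1: x^-=[1.7912, 1.4200]  P^-=[0.5596 0.1696; 0.1696 0.6900]  H_jac=[0.7836 0.6212]  S=[1.2051]  K=[0.4513; 0.4660]  nu=[-0.3758]  x^+=[1.6216, 1.2449]  P^+=[0.3141 -0.0839; -0.0839 0.4283]
step 2: x^-=[2.0698, 1.2449]  P^-=[0.5893 0.0563; 0.0563 0.5583]  H_jac=[0.8569 0.5154]  S=[1.0608]  K=[0.5034; 0.3168]  nu=[-3.6853]  x^+=[0.2146, 0.0774]  P^+=[0.3205 -0.1128; -0.1128 0.4519]
step 3: x^-=[0.2425, 0.0774]  P^-=[0.5778 0.0358; 0.0358 0.5819]  H_jac=[0.9526 0.3043]  S=[1.0289]  K=[0.5455; 0.2052]  nu=[-1.8145]  x^+=[-0.7474, -0.2950]  P^+=[0.2716 -0.0794; -0.0794 0.5385]

x_post = [-0.7474, -0.2950]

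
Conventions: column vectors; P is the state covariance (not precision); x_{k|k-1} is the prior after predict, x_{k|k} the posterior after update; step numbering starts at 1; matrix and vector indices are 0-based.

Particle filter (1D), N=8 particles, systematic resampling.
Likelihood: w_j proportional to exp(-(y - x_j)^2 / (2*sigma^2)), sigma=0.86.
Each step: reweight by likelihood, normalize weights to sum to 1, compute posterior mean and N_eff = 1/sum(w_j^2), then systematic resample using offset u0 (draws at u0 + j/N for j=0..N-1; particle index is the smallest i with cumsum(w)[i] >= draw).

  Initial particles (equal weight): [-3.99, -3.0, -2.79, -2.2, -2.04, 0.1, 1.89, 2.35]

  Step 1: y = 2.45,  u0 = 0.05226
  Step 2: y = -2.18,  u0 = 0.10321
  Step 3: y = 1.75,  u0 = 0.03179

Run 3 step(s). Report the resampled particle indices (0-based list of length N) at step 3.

step 1: w=[0.0000, 0.0000, 0.0000, 0.0000, 0.0000, 0.0131, 0.4430, 0.5439]  mean=2.1168  Neff=2.0315  idx=[6, 6, 6, 6, 7, 7, 7, 7]
step 2: w=[0.2339, 0.2339, 0.2339, 0.2339, 0.0161, 0.0161, 0.0161, 0.0161]  mean=1.9197  Neff=4.5490  idx=[0, 0, 1, 2, 2, 3, 3, 6]
step 3: w=[0.1283, 0.1283, 0.1283, 0.1283, 0.1283, 0.1283, 0.1283, 0.1019]  mean=1.9369  Neff=7.9612  idx=[0, 1, 2, 3, 4, 5, 6, 7]

resampled_idx = [0, 1, 2, 3, 4, 5, 6, 7]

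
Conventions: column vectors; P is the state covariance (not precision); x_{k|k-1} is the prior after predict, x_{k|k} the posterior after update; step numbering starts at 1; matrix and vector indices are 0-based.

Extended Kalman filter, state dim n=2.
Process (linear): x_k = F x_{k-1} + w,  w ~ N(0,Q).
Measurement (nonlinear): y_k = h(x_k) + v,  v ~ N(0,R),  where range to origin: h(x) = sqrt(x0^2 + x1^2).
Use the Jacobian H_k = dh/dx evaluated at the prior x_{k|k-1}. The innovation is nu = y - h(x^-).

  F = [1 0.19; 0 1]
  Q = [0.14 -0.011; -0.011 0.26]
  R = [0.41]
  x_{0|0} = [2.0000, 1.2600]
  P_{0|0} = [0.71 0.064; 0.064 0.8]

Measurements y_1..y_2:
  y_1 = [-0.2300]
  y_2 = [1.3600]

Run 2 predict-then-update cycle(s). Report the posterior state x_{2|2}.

x_post = [1.0111, -0.1110]

step 1: x^-=[2.2394, 1.2600]  P^-=[0.9032 0.2050; 0.2050 1.0600]  H_jac=[0.8715 0.4904]  S=[1.5261]  K=[0.5817; 0.4577]  nu=[-2.7995]  x^+=[0.6110, -0.0212]  P^+=[0.3869 -0.2013; -0.2013 0.7404]
step 2: x^-=[0.6070, -0.0212]  P^-=[0.4771 -0.0716; -0.0716 1.0004]  H_jac=[0.9994 -0.0350]  S=[0.8928]  K=[0.5369; -0.1193]  nu=[0.7526]  x^+=[1.0111, -0.1110]  P^+=[0.2198 -0.0144; -0.0144 0.9876]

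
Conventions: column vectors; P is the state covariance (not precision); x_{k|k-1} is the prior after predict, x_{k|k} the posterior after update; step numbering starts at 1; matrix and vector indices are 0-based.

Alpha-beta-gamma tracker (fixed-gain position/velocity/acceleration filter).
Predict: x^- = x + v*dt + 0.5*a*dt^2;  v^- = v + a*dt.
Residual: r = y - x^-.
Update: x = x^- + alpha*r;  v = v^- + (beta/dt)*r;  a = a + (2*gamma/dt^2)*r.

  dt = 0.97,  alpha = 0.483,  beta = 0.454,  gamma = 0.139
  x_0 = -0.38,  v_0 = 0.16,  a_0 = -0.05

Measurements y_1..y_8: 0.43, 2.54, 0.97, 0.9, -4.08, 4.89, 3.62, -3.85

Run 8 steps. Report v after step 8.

v_post = 0.1604

step 1: x_pred=-0.2483  r=0.6783  x^+=0.0793  v^+=0.4290  a^+=0.1504
step 2: x_pred=0.5662  r=1.9738  x^+=1.5195  v^+=1.4987  a^+=0.7336
step 3: x_pred=3.3184  r=-2.3484  x^+=2.1841  v^+=1.1112  a^+=0.0397
step 4: x_pred=3.2806  r=-2.3806  x^+=2.1308  v^+=0.0355  a^+=-0.6637
step 5: x_pred=1.8530  r=-5.9330  x^+=-1.0127  v^+=-3.3852  a^+=-2.4166
step 6: x_pred=-5.4332  r=10.3232  x^+=-0.4471  v^+=-0.8976  a^+=0.6335
step 7: x_pred=-1.0197  r=4.6397  x^+=1.2213  v^+=1.8884  a^+=2.0043
step 8: x_pred=3.9960  r=-7.8460  x^+=0.2064  v^+=0.1604  a^+=-0.3138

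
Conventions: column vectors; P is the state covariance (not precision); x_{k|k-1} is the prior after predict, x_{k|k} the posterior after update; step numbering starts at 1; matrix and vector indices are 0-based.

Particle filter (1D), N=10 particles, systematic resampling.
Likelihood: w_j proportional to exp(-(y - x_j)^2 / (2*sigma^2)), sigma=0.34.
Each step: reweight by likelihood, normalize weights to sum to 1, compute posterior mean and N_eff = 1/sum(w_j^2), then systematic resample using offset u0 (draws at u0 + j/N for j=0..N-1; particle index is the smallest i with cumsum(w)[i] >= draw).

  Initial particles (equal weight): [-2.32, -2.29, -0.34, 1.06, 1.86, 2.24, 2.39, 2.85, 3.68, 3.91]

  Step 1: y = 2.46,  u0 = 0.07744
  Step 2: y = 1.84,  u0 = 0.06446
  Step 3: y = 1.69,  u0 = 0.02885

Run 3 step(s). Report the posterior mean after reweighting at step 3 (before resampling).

step 1: w=[0.0000, 0.0000, 0.0000, 0.0001, 0.0836, 0.3218, 0.3884, 0.2055, 0.0006, 0.0000]  mean=2.3927  Neff=3.2939  idx=[4, 5, 5, 5, 6, 6, 6, 6, 7, 7]
step 2: w=[0.2769, 0.1388, 0.1388, 0.1388, 0.0750, 0.0750, 0.0750, 0.0750, 0.0034, 0.0034]  mean=2.1839  Neff=6.3693  idx=[0, 0, 0, 1, 2, 3, 3, 4, 6, 7]
step 3: w=[0.2158, 0.2158, 0.2158, 0.0661, 0.0661, 0.0661, 0.0661, 0.0294, 0.0294, 0.0294]  mean=2.0072  Neff=6.2573  idx=[0, 0, 1, 1, 1, 2, 2, 4, 5, 7]

post_mean = 2.0072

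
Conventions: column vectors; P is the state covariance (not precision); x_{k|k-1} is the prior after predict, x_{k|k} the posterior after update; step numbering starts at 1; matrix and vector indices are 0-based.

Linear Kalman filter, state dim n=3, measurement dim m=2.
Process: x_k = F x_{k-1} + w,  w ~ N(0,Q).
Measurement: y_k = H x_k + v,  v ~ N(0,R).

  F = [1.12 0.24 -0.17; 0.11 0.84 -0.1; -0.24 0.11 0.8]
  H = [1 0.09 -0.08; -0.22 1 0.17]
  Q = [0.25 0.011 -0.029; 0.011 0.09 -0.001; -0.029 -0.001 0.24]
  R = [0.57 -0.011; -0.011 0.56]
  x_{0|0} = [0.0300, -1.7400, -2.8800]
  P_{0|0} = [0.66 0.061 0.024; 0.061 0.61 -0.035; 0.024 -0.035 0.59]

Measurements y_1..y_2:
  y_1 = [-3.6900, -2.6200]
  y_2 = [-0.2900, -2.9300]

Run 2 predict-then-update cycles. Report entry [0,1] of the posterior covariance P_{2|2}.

step 1: x^-=[0.1056, -1.1703, -2.5026]  P^-=[1.1566 0.2870 -0.2501; 0.2870 0.5509 -0.0413; -0.2501 -0.0413 0.6444]  S=[1.8275 0.0124; 0.0124 1.0639]  K=[0.6581 -0.0171; 0.1829 0.4497; -0.1679 0.1179]  nu=[-3.8905, -1.0010]  x^+=[-2.4377, -2.3322, -1.9673]  P^+=[0.3651 0.0715 -0.0470; 0.0715 0.2725 -0.0409; -0.0470 -0.0409 0.5786]
step 2: x^-=[-2.9555, -2.0305, -1.2454]  P^-=[0.8001 0.2029 -0.2451; 0.2029 0.3136 -0.0776; -0.2451 -0.0776 0.6417]  S=[1.4536 -0.0096; -0.0096 0.8336]  K=[0.5764 -0.0111; 0.1653 0.3088; -0.2081 0.1001]  nu=[2.7486, -1.3380]  x^+=[-1.3563, -1.9892, -1.9512]  P^+=[0.3169 0.0689 -0.0693; 0.0689 0.1954 -0.0538; -0.0693 -0.0538 0.5700]

P_post[0,1] = 0.0689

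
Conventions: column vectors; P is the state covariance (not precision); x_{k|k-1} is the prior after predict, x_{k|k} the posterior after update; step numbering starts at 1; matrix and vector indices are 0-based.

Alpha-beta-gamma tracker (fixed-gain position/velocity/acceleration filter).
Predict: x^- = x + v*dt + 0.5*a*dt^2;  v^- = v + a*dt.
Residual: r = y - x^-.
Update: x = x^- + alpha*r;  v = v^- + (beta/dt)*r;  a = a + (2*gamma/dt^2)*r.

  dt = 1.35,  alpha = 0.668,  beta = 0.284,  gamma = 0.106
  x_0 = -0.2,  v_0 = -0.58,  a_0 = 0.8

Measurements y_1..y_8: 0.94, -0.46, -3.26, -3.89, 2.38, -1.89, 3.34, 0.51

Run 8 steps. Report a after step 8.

a_post = 0.0264

step 1: x_pred=-0.2540  r=1.1940  x^+=0.5436  v^+=0.7512  a^+=0.9389
step 2: x_pred=2.4133  r=-2.8733  x^+=0.4939  v^+=1.4142  a^+=0.6047
step 3: x_pred=2.9541  r=-6.2141  x^+=-1.1969  v^+=0.9233  a^+=-0.1182
step 4: x_pred=-0.0582  r=-3.8318  x^+=-2.6178  v^+=-0.0424  a^+=-0.5639
step 5: x_pred=-3.1889  r=5.5689  x^+=0.5311  v^+=0.3679  a^+=0.0839
step 6: x_pred=1.1042  r=-2.9942  x^+=-0.8959  v^+=-0.1488  a^+=-0.2644
step 7: x_pred=-1.3377  r=4.6777  x^+=1.7870  v^+=0.4783  a^+=0.2797
step 8: x_pred=2.6876  r=-2.1776  x^+=1.2330  v^+=0.3978  a^+=0.0264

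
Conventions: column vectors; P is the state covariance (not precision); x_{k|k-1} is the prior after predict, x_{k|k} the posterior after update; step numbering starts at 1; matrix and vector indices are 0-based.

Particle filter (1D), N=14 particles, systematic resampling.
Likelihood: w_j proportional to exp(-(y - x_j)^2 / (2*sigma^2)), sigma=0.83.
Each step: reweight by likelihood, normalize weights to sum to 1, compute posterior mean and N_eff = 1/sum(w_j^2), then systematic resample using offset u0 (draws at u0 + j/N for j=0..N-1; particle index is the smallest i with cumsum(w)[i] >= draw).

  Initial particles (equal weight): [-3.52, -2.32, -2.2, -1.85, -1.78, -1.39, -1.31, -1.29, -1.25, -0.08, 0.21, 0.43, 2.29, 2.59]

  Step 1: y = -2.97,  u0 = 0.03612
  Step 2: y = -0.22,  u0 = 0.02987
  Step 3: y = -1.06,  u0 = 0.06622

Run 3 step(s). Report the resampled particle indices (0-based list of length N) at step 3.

step 1: w=[0.2296, 0.2104, 0.1860, 0.1151, 0.1023, 0.0467, 0.0387, 0.0369, 0.0334, 0.0007, 0.0002, 0.0001, 0.0000, 0.0000]  mean=-2.3055  Neff=6.1938  idx=[0, 0, 0, 1, 1, 1, 2, 2, 2, 3, 4, 4, 6, 7]
step 2: w=[0.0002, 0.0002, 0.0002, 0.0248, 0.0248, 0.0248, 0.0354, 0.0354, 0.0354, 0.0885, 0.1041, 0.1041, 0.2570, 0.2652]  mean=-1.6214  Neff=5.8323  idx=[4, 6, 8, 9, 10, 11, 11, 12, 12, 12, 13, 13, 13, 13]
step 3: w=[0.0301, 0.0371, 0.0371, 0.0605, 0.0653, 0.0653, 0.0653, 0.0910, 0.0910, 0.0910, 0.0916, 0.0916, 0.0916, 0.0916]  mean=-1.5238  Neff=12.7382  idx=[1, 3, 4, 5, 6, 7, 8, 9, 10, 10, 11, 12, 13, 13]

resampled_idx = [1, 3, 4, 5, 6, 7, 8, 9, 10, 10, 11, 12, 13, 13]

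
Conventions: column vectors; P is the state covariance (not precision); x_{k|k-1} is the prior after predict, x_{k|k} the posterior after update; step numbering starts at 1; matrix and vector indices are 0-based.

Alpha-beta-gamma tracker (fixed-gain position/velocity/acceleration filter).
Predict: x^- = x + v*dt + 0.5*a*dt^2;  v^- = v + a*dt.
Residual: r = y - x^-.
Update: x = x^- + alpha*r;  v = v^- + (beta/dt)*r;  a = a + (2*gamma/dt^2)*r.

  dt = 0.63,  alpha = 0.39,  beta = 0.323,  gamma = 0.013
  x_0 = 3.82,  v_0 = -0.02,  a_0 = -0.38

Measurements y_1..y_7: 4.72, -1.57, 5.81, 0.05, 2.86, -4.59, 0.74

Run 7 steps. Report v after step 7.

step 1: x_pred=3.7320  r=0.9880  x^+=4.1173  v^+=0.2472  a^+=-0.3153
step 2: x_pred=4.2105  r=-5.7805  x^+=1.9561  v^+=-2.9151  a^+=-0.6939
step 3: x_pred=-0.0182  r=5.8282  x^+=2.2548  v^+=-0.3642  a^+=-0.3122
step 4: x_pred=1.9634  r=-1.9134  x^+=1.2172  v^+=-1.5419  a^+=-0.4375
step 5: x_pred=0.1590  r=2.7010  x^+=1.2124  v^+=-0.4327  a^+=-0.2606
step 6: x_pred=0.8881  r=-5.4781  x^+=-1.2484  v^+=-3.4055  a^+=-0.6194
step 7: x_pred=-3.5167  r=4.2567  x^+=-1.8566  v^+=-1.6133  a^+=-0.3406

v_post = -1.6133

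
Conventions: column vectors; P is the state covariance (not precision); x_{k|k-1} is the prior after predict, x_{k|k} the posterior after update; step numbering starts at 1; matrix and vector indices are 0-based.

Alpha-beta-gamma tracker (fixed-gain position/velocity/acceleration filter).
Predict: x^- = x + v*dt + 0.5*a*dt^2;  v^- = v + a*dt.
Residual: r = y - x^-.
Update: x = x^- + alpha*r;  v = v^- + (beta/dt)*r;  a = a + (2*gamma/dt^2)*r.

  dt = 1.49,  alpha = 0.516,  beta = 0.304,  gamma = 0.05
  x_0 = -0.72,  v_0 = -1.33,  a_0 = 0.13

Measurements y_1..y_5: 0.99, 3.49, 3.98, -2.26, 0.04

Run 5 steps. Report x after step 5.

step 1: x_pred=-2.5574  r=3.5474  x^+=-0.7269  v^+=-0.4125  a^+=0.2898
step 2: x_pred=-1.0199  r=4.5099  x^+=1.3072  v^+=0.9394  a^+=0.4929
step 3: x_pred=3.2541  r=0.7259  x^+=3.6286  v^+=1.8220  a^+=0.5256
step 4: x_pred=6.9268  r=-9.1868  x^+=2.1864  v^+=0.7308  a^+=0.1118
step 5: x_pred=3.3994  r=-3.3594  x^+=1.6660  v^+=0.2120  a^+=-0.0395

x_post = 1.6660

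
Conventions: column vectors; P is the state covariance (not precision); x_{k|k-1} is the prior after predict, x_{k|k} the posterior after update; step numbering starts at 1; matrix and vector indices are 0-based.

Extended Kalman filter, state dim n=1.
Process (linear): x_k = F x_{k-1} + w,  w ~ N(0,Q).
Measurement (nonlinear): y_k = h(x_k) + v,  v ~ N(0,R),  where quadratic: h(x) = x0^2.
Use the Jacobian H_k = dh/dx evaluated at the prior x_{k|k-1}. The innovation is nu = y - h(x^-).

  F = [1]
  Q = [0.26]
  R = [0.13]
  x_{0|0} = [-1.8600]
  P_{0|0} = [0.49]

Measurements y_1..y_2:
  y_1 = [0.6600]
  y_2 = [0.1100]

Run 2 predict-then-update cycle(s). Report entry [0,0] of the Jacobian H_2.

step 1: x^-=[-1.8600]  P^-=[0.7500]  H_jac=[-3.7200]  S=[10.5088]  K=[-0.2655]  nu=[-2.7996]  x^+=[-1.1167]  P^+=[0.0093]
step 2: x^-=[-1.1167]  P^-=[0.2693]  H_jac=[-2.2335]  S=[1.4732]  K=[-0.4082]  nu=[-1.1371]  x^+=[-0.6525]  P^+=[0.0238]

H_jac[0,0] = -2.2335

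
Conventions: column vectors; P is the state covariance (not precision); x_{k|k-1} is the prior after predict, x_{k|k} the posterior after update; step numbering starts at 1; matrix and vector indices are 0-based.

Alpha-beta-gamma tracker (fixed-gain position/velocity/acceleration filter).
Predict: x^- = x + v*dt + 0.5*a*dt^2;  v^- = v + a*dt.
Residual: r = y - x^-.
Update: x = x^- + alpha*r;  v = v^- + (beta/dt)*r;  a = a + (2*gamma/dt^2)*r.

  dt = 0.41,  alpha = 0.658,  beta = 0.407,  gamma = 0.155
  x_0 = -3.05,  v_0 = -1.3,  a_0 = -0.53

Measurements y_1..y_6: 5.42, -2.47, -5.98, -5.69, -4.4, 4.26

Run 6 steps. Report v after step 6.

step 1: x_pred=-3.6275  r=9.0475  x^+=2.3257  v^+=7.4640  a^+=16.1549
step 2: x_pred=6.7438  r=-9.2138  x^+=0.6811  v^+=4.9412  a^+=-0.8366
step 3: x_pred=2.6367  r=-8.6167  x^+=-3.0331  v^+=-3.9555  a^+=-16.7270
step 4: x_pred=-6.0607  r=0.3707  x^+=-5.8168  v^+=-10.4455  a^+=-16.0433
step 5: x_pred=-11.4479  r=7.0479  x^+=-6.8104  v^+=-10.0269  a^+=-3.0460
step 6: x_pred=-11.1774  r=15.4374  x^+=-1.0196  v^+=4.0487  a^+=25.4228

v_post = 4.0487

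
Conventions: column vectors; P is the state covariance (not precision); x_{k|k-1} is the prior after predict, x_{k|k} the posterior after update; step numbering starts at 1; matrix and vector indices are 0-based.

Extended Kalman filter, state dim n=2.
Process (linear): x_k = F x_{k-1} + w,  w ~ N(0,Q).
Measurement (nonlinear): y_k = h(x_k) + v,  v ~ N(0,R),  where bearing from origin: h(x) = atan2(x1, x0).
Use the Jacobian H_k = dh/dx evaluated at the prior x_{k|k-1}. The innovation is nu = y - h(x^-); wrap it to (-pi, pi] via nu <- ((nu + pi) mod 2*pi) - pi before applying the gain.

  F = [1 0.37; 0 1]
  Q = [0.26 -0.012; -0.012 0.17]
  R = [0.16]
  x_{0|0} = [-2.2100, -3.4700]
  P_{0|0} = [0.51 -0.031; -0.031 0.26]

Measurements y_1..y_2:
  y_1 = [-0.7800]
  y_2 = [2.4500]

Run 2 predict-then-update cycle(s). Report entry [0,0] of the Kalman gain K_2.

step 1: x^-=[-3.4939, -3.4700]  P^-=[0.7827 0.0532; 0.0532 0.4300]  H_jac=[0.1431 -0.1441]  S=[0.1828]  K=[0.5709; -0.2974]  nu=[1.5796]  x^+=[-2.5921, -3.9397]  P^+=[0.7231 0.0842; 0.0842 0.4138]
step 2: x^-=[-4.0498, -3.9397]  P^-=[1.1021 0.2253; 0.2253 0.5838]  H_jac=[0.1234 -0.1269]  S=[0.1791]  K=[0.5997; -0.2582]  nu=[-1.4632]  x^+=[-4.9273, -3.5619]  P^+=[1.0376 0.2531; 0.2531 0.5719]

K[0,0] = 0.5997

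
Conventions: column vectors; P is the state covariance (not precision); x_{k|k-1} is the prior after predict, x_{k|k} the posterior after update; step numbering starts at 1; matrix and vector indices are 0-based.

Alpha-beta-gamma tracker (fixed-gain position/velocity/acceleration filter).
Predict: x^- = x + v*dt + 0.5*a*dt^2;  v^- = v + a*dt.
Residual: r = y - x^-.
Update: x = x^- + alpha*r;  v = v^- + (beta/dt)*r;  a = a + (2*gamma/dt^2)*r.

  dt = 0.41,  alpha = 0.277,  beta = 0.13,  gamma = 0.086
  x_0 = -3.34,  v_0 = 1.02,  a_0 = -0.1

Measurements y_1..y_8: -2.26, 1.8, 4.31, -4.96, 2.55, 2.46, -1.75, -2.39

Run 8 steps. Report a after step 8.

step 1: x_pred=-2.9302  r=0.6702  x^+=-2.7446  v^+=1.1915  a^+=0.5858
step 2: x_pred=-2.2068  r=4.0068  x^+=-1.0969  v^+=2.7021  a^+=4.6855
step 3: x_pred=0.4048  r=3.9052  x^+=1.4865  v^+=5.8614  a^+=8.6814
step 4: x_pred=4.6194  r=-9.5794  x^+=1.9659  v^+=6.3834  a^+=-1.1202
step 5: x_pred=4.4889  r=-1.9389  x^+=3.9518  v^+=5.3093  a^+=-3.1042
step 6: x_pred=5.8678  r=-3.4078  x^+=4.9238  v^+=2.9561  a^+=-6.5910
step 7: x_pred=5.5819  r=-7.3319  x^+=3.5509  v^+=-2.0709  a^+=-14.0930
step 8: x_pred=1.5173  r=-3.9073  x^+=0.4350  v^+=-9.0879  a^+=-18.0909

a_post = -18.0909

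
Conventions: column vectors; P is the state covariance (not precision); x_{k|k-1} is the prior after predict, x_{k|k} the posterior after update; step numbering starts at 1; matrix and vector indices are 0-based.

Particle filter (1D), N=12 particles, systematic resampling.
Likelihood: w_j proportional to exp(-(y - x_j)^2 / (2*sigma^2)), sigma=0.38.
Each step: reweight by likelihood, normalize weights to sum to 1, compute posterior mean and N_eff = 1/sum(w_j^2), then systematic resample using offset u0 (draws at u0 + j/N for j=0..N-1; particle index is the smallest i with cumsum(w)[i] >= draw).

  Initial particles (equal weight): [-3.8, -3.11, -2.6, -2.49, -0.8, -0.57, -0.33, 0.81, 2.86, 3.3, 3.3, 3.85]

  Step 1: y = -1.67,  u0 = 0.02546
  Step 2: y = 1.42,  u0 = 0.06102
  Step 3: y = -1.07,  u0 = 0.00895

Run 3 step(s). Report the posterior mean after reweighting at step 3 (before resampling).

post_mean = -0.6031

step 1: w=[0.0000, 0.0032, 0.2101, 0.4092, 0.3054, 0.0636, 0.0084, 0.0000, 0.0000, 0.0000, 0.0000, 0.0000]  mean=-1.8587  Neff=3.2357  idx=[2, 2, 2, 3, 3, 3, 3, 3, 4, 4, 4, 5]
step 2: w=[0.0000, 0.0000, 0.0000, 0.0000, 0.0000, 0.0000, 0.0000, 0.0000, 0.0317, 0.0317, 0.0317, 0.9050]  mean=-0.5918  Neff=1.2165  idx=[9, 11, 11, 11, 11, 11, 11, 11, 11, 11, 11, 11]
step 3: w=[0.1437, 0.0778, 0.0778, 0.0778, 0.0778, 0.0778, 0.0778, 0.0778, 0.0778, 0.0778, 0.0778, 0.0778]  mean=-0.6031  Neff=11.4531  idx=[0, 0, 1, 2, 3, 4, 5, 6, 7, 8, 9, 11]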